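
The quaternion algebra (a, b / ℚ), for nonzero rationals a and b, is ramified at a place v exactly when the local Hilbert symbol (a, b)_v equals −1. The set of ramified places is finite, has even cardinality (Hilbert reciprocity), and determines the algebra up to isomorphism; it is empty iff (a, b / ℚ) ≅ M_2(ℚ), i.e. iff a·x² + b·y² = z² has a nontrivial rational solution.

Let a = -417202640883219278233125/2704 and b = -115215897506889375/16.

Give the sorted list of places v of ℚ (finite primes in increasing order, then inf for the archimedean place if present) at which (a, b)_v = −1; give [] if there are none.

[3, 7, 17, inf]

Mod squares: a ≡ -37, b ≡ -303807. Check v ∈ {∞, 2, 3, 5, 7, 13, 17, 23, 37}.
v=∞: -37 < 0 and -303807 < 0  ⇒  (a,b)_∞ = -1.
v=37: a=37^1·(≡7), b=37^1·(≡4) mod 37; (7|37)=+1, (4|37)=+1; (−1)^{1·1·18}·(+1)^1·(+1)^1 = +1.
v=3: a=3^8·(≡2), b=3^5·(≡2) mod 3; (2|3)=-1, (2|3)=-1; (−1)^{8·5·1}·(-1)^5·(-1)^8 = -1.
v=17: a=17^4·(≡10), b=17^3·(≡16) mod 17; (10|17)=-1, (16|17)=+1; (−1)^{4·3·8}·(-1)^3·(+1)^4 = -1.
v=5: a=5^4·(≡3), b=5^4·(≡2) mod 5; (3|5)=-1, (2|5)=-1; (−1)^{4·4·2}·(-1)^4·(-1)^4 = +1.
v=7: a=7^6·(≡3), b=7^3·(≡3) mod 7; (3|7)=-1, (3|7)=-1; (−1)^{6·3·3}·(-1)^3·(-1)^6 = -1.
v=23: a=23^4·(≡8), b=23^3·(≡9) mod 23; (8|23)=+1, (9|23)=+1; (−1)^{4·3·11}·(+1)^3·(+1)^4 = +1.
v=13: a=13^-2·(≡7), b=13^0·(≡4) mod 13; (7|13)=-1, (4|13)=+1; (−1)^{-2·0·6}·(-1)^0·(+1)^-2 = +1.
v=2: v_2(a)=-4, v_2(b)=-4; units ≡ 3, 1 (mod 8); ε·ε+αω+βω = 1·0+-4·0+-4·1 ≡ 0  ⇒  (a,b)_2 = +1.
Ram(-37, -303807) = {3, 7, 17, ∞}; no ℚ_3-point on the conic.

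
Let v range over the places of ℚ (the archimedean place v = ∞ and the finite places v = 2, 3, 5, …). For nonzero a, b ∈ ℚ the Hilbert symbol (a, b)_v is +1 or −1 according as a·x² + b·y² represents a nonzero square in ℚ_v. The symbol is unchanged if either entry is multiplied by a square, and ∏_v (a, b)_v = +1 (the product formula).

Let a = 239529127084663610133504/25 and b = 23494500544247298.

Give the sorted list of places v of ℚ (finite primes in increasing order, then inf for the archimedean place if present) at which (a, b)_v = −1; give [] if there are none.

(a, b) ≡ (842099, 81282) mod (ℚ^×)²; places V = {2, 3, 5, 19, 23, 31, 41, 47, ∞}.
(a,b)_∞: sgn(842099)=+, sgn(81282)=+, so +1.
(a,b)_3: α=4, u≡2; β=5, v≡1 (mod 3); (2|3)=-1, (1|3)=+1; sign (−1)^0·-1^5·+1^4 = -1.
(a,b)_5: α=-2, u≡4; β=0, v≡3 (mod 5); (4|5)=+1, (3|5)=-1; sign (−1)^0·+1^0·-1^-2 = +1.
(a,b)_41: α=3, u≡23; β=2, v≡37 (mod 41); (23|41)=+1, (37|41)=+1; sign (−1)^0·+1^2·+1^3 = +1.
(a,b)_47: α=3, u≡44; β=2, v≡46 (mod 47); (44|47)=-1, (46|47)=-1; sign (−1)^0·-1^2·-1^3 = -1.
(a,b)_19: α=1, u≡15; β=1, v≡15 (mod 19); (15|19)=-1, (15|19)=-1; sign (−1)^1·-1^1·-1^1 = -1.
(a,b)_23: α=1, u≡10; β=1, v≡17 (mod 23); (10|23)=-1, (17|23)=-1; sign (−1)^1·-1^1·-1^1 = -1.
(a,b)_2: α=10, β=1; u≡3, v≡1 (mod 8); ε(u)ε(v)=1·0, αω(v)=10·0, βω(u)=1·1; sum ≡ 1  ⇒  -1.
(a,b)_31: α=4, u≡6; β=3, v≡25 (mod 31); (6|31)=-1, (25|31)=+1; sign (−1)^0·-1^3·+1^4 = -1.
(842099, 81282 / ℚ) ramifies at {2, 3, 19, 23, 31, 47}: a division algebra.

[2, 3, 19, 23, 31, 47]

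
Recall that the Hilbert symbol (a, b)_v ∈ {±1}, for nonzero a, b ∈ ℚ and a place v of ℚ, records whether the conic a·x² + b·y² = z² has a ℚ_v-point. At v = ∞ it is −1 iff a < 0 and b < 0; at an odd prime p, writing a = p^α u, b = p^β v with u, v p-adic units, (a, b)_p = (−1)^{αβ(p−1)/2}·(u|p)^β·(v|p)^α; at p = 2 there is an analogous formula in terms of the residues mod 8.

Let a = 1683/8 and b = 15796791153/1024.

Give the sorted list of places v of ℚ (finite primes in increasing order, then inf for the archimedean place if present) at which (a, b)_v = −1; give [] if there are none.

(a, b) ≡ (374, 33) mod (ℚ^×)²; places V = {2, 3, 11, 13, 17, ∞}.
(a,b)_3: α=2, u≡2; β=5, v≡2 (mod 3); (2|3)=-1, (2|3)=-1; sign (−1)^0·-1^5·-1^2 = -1.
(a,b)_17: α=1, u≡6; β=2, v≡15 (mod 17); (6|17)=-1, (15|17)=+1; sign (−1)^0·-1^2·+1^1 = +1.
(a,b)_13: α=0, u≡4; β=2, v≡7 (mod 13); (4|13)=+1, (7|13)=-1; sign (−1)^0·+1^2·-1^0 = +1.
(a,b)_11: α=1, u≡4; β=3, v≡1 (mod 11); (4|11)=+1, (1|11)=+1; sign (−1)^1·+1^3·+1^1 = -1.
(a,b)_∞: sgn(374)=+, sgn(33)=+, so +1.
(a,b)_2: α=-3, β=-10; u≡3, v≡1 (mod 8); ε(u)ε(v)=1·0, αω(v)=-3·0, βω(u)=-10·1; sum ≡ 0  ⇒  +1.
|Ram(374, 33)| = 2, even; anisotropic at {3, 11}.

[3, 11]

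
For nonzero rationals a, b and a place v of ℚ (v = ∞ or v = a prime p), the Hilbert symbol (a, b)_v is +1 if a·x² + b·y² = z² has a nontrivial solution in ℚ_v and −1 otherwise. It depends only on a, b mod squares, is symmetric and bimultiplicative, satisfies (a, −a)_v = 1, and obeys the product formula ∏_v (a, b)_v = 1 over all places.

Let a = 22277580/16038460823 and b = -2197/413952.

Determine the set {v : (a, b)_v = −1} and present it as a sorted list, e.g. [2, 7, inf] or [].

(a, b) ≡ (285285, -429) mod (ℚ^×)²; places V = {2, 3, 5, 7, 11, 13, 19, 43, ∞}.
(a,b)_∞: sgn(285285)=+, sgn(-429)=−, so +1.
(a,b)_11: α=-3, u≡10; β=-1, v≡3 (mod 11); (10|11)=-1, (3|11)=+1; sign (−1)^1·-1^-1·+1^-3 = +1.
(a,b)_13: α=5, u≡1; β=3, v≡2 (mod 13); (1|13)=+1, (2|13)=-1; sign (−1)^0·+1^3·-1^5 = -1.
(a,b)_43: α=-2, u≡15; β=0, v≡10 (mod 43); (15|43)=+1, (10|43)=+1; sign (−1)^0·+1^0·+1^-2 = +1.
(a,b)_2: α=2, β=-8; u≡5, v≡3 (mod 8); ε(u)ε(v)=0·1, αω(v)=2·1, βω(u)=-8·1; sum ≡ 0  ⇒  +1.
(a,b)_19: α=-1, u≡7; β=0, v≡12 (mod 19); (7|19)=+1, (12|19)=-1; sign (−1)^0·+1^0·-1^-1 = -1.
(a,b)_5: α=1, u≡2; β=0, v≡4 (mod 5); (2|5)=-1, (4|5)=+1; sign (−1)^0·-1^0·+1^1 = +1.
(a,b)_7: α=-3, u≡2; β=-2, v≡6 (mod 7); (2|7)=+1, (6|7)=-1; sign (−1)^0·+1^-2·-1^-3 = -1.
(a,b)_3: α=1, u≡1; β=-1, v≡1 (mod 3); (1|3)=+1, (1|3)=+1; sign (−1)^1·+1^-1·+1^1 = -1.
|Ram(285285, -429)| = 4, even; anisotropic at {3, 7, 13, 19}.

[3, 7, 13, 19]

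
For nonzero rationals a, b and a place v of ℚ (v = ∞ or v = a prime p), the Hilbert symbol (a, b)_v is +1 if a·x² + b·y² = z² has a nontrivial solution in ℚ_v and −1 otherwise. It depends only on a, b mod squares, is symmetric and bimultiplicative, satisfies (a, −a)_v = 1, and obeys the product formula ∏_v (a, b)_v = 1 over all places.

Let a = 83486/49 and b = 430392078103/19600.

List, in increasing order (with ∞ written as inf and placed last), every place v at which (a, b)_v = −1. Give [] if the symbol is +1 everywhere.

[2, 13]

Mod squares: a ≡ 494, b ≡ 247. Check v ∈ {∞, 2, 5, 7, 13, 19}.
v=19: a=19^1·(≡16), b=19^3·(≡13) mod 19; (16|19)=+1, (13|19)=-1; (−1)^{1·3·9}·(+1)^3·(-1)^1 = +1.
v=2: v_2(a)=1, v_2(b)=-4; units ≡ 7, 7 (mod 8); ε·ε+αω+βω = 1·1+1·0+-4·0 ≡ 1  ⇒  (a,b)_2 = -1.
v=5: a=5^0·(≡4), b=5^-2·(≡2) mod 5; (4|5)=+1, (2|5)=-1; (−1)^{0·-2·2}·(+1)^-2·(-1)^0 = +1.
v=13: a=13^3·(≡9), b=13^7·(≡11) mod 13; (9|13)=+1, (11|13)=-1; (−1)^{3·7·6}·(+1)^7·(-1)^3 = -1.
v=7: a=7^-2·(≡4), b=7^-2·(≡1) mod 7; (4|7)=+1, (1|7)=+1; (−1)^{-2·-2·3}·(+1)^-2·(+1)^-2 = +1.
v=∞: 494 > 0 and 247 > 0  ⇒  (a,b)_∞ = +1.
Ram(494, 247) = {2, 13}; no ℚ_2-point on the conic.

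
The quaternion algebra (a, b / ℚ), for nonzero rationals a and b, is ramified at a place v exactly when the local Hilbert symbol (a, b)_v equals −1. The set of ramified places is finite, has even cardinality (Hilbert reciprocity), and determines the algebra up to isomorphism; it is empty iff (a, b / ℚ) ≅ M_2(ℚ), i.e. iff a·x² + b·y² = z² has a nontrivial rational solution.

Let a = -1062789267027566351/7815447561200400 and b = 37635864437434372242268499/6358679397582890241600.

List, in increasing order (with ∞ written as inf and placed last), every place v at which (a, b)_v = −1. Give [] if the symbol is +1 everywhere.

[7, 13, 17, 31]

Mod squares: a ≡ -2062151, b ≡ 6851. Check v ∈ {∞, 2, 3, 5, 7, 11, 13, 17, 23, 31, 41, 43}.
v=11: a=11^-6·(≡6), b=11^-8·(≡1) mod 11; (6|11)=-1, (1|11)=+1; (−1)^{-6·-8·5}·(-1)^-8·(+1)^-6 = +1.
v=∞: -2062151 < 0 and 6851 > 0  ⇒  (a,b)_∞ = +1.
v=13: a=13^3·(≡3), b=13^3·(≡7) mod 13; (3|13)=+1, (7|13)=-1; (−1)^{3·3·6}·(+1)^3·(-1)^3 = -1.
v=17: a=17^1·(≡15), b=17^1·(≡12) mod 17; (15|17)=+1, (12|17)=-1; (−1)^{1·1·8}·(+1)^1·(-1)^1 = -1.
v=3: a=3^-8·(≡1), b=3^-8·(≡2) mod 3; (1|3)=+1, (2|3)=-1; (−1)^{-8·-8·1}·(+1)^-8·(-1)^-8 = +1.
v=31: a=31^1·(≡25), b=31^1·(≡7) mod 31; (25|31)=+1, (7|31)=+1; (−1)^{1·1·15}·(+1)^1·(+1)^1 = -1.
v=5: a=5^-2·(≡4), b=5^-2·(≡1) mod 5; (4|5)=+1, (1|5)=+1; (−1)^{-2·-2·2}·(+1)^-2·(+1)^-2 = +1.
v=7: a=7^9·(≡4), b=7^16·(≡3) mod 7; (4|7)=+1, (3|7)=-1; (−1)^{9·16·3}·(+1)^16·(-1)^9 = -1.
v=2: v_2(a)=-4, v_2(b)=-6; units ≡ 1, 3 (mod 8); ε·ε+αω+βω = 0·1+-4·1+-6·0 ≡ 0  ⇒  (a,b)_2 = +1.
v=23: a=23^2·(≡4), b=23^2·(≡7) mod 23; (4|23)=+1, (7|23)=-1; (−1)^{2·2·11}·(+1)^2·(-1)^2 = +1.
v=41: a=41^-2·(≡26), b=41^-4·(≡8) mod 41; (26|41)=-1, (8|41)=+1; (−1)^{-2·-4·20}·(-1)^-4·(+1)^-2 = +1.
v=43: a=43^1·(≡10), b=43^2·(≡16) mod 43; (10|43)=+1, (16|43)=+1; (−1)^{1·2·21}·(+1)^2·(+1)^1 = +1.
Ram(-2062151, 6851) = {7, 13, 17, 31}; no ℚ_7-point on the conic.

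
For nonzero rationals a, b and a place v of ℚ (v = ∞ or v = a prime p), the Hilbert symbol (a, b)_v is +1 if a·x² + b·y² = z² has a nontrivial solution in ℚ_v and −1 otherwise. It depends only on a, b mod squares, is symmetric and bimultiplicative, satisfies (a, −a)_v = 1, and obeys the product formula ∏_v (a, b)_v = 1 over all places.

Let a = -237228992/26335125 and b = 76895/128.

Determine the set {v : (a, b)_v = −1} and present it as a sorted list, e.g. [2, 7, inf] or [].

Mod squares: a ≡ -715, b ≡ 910. Check v ∈ {∞, 2, 3, 5, 7, 11, 13, 17, 23}.
v=5: a=5^-3·(≡3), b=5^1·(≡3) mod 5; (3|5)=-1, (3|5)=-1; (−1)^{-3·1·2}·(-1)^1·(-1)^-3 = +1.
v=7: a=7^2·(≡6), b=7^1·(≡1) mod 7; (6|7)=-1, (1|7)=+1; (−1)^{2·1·3}·(-1)^1·(+1)^2 = -1.
v=17: a=17^-2·(≡15), b=17^0·(≡8) mod 17; (15|17)=+1, (8|17)=+1; (−1)^{-2·0·8}·(+1)^0·(+1)^-2 = +1.
v=3: a=3^-6·(≡2), b=3^0·(≡1) mod 3; (2|3)=-1, (1|3)=+1; (−1)^{-6·0·1}·(-1)^0·(+1)^-6 = +1.
v=11: a=11^1·(≡3), b=11^0·(≡7) mod 11; (3|11)=+1, (7|11)=-1; (−1)^{1·0·5}·(+1)^0·(-1)^1 = -1.
v=23: a=23^2·(≡19), b=23^0·(≡4) mod 23; (19|23)=-1, (4|23)=+1; (−1)^{2·0·11}·(-1)^0·(+1)^2 = +1.
v=13: a=13^1·(≡12), b=13^3·(≡2) mod 13; (12|13)=+1, (2|13)=-1; (−1)^{1·3·6}·(+1)^3·(-1)^1 = -1.
v=∞: -715 < 0 and 910 > 0  ⇒  (a,b)_∞ = +1.
v=2: v_2(a)=6, v_2(b)=-7; units ≡ 5, 7 (mod 8); ε·ε+αω+βω = 0·1+6·0+-7·1 ≡ 1  ⇒  (a,b)_2 = -1.
|Ram(-715, 910)| = 4, even; anisotropic at {2, 7, 11, 13}.

[2, 7, 11, 13]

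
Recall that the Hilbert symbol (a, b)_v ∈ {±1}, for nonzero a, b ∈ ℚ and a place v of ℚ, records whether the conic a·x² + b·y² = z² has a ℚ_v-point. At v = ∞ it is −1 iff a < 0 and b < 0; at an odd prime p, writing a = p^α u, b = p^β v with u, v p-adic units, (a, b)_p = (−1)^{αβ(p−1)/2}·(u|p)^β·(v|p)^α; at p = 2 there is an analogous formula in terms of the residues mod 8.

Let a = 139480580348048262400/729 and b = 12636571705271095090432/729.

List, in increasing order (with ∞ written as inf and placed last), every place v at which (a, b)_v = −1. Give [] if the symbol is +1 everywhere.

[7, 11, 17, 37]

(a, b) ≡ (5757829, 297517) mod (ℚ^×)²; places V = {2, 3, 5, 7, 11, 17, 37, 43, 47, ∞}.
(a,b)_3: α=-6, u≡1; β=-6, v≡1 (mod 3); (1|3)=+1, (1|3)=+1; sign (−1)^0·+1^-6·+1^-6 = +1.
(a,b)_2: α=8, β=8; u≡5, v≡5 (mod 8); ε(u)ε(v)=0·0, αω(v)=8·1, βω(u)=8·1; sum ≡ 0  ⇒  +1.
(a,b)_17: α=2, u≡14; β=3, v≡15 (mod 17); (14|17)=-1, (15|17)=+1; sign (−1)^0·-1^3·+1^2 = -1.
(a,b)_37: α=1, u≡18; β=1, v≡4 (mod 37); (18|37)=-1, (4|37)=+1; sign (−1)^0·-1^1·+1^1 = -1.
(a,b)_43: α=1, u≡6; β=1, v≡33 (mod 43); (6|43)=+1, (33|43)=-1; sign (−1)^1·+1^1·-1^1 = +1.
(a,b)_5: α=2, u≡4; β=0, v≡3 (mod 5); (4|5)=+1, (3|5)=-1; sign (−1)^0·+1^0·-1^2 = +1.
(a,b)_7: α=3, u≡6; β=6, v≡6 (mod 7); (6|7)=-1, (6|7)=-1; sign (−1)^0·-1^6·-1^3 = -1.
(a,b)_∞: sgn(5757829)=+, sgn(297517)=+, so +1.
(a,b)_11: α=3, u≡3; β=1, v≡3 (mod 11); (3|11)=+1, (3|11)=+1; sign (−1)^1·+1^1·+1^3 = -1.
(a,b)_47: α=3, u≡1; β=4, v≡14 (mod 47); (1|47)=+1, (14|47)=+1; sign (−1)^0·+1^4·+1^3 = +1.
(5757829, 297517 / ℚ) ramifies at {7, 11, 17, 37}: a division algebra.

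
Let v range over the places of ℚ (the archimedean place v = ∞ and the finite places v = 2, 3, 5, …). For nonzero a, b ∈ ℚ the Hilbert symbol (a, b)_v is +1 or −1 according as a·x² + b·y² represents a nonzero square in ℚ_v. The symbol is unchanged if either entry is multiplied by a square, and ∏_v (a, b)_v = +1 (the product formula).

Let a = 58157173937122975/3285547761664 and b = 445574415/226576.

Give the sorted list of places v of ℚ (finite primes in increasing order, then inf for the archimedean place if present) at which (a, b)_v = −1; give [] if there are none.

[2, 11, 19, 29]

Mod squares: a ≡ 319, b ≡ 3135. Check v ∈ {∞, 2, 3, 5, 7, 11, 13, 17, 19, 29}.
v=∞: 319 > 0 and 3135 > 0  ⇒  (a,b)_∞ = +1.
v=2: v_2(a)=-14, v_2(b)=-4; units ≡ 7, 7 (mod 8); ε·ε+αω+βω = 1·1+-14·0+-4·0 ≡ 1  ⇒  (a,b)_2 = -1.
v=19: a=19^2·(≡10), b=19^1·(≡3) mod 19; (10|19)=-1, (3|19)=-1; (−1)^{2·1·9}·(-1)^1·(-1)^2 = -1.
v=29: a=29^5·(≡14), b=29^2·(≡15) mod 29; (14|29)=-1, (15|29)=-1; (−1)^{5·2·14}·(-1)^2·(-1)^5 = -1.
v=17: a=17^-4·(≡2), b=17^-2·(≡6) mod 17; (2|17)=+1, (6|17)=-1; (−1)^{-4·-2·8}·(+1)^-2·(-1)^-4 = +1.
v=11: a=11^1·(≡10), b=11^1·(≡10) mod 11; (10|11)=-1, (10|11)=-1; (−1)^{1·1·5}·(-1)^1·(-1)^1 = -1.
v=13: a=13^4·(≡2), b=13^2·(≡8) mod 13; (2|13)=-1, (8|13)=-1; (−1)^{4·2·6}·(-1)^2·(-1)^4 = +1.
v=7: a=7^-4·(≡4), b=7^-2·(≡5) mod 7; (4|7)=+1, (5|7)=-1; (−1)^{-4·-2·3}·(+1)^-2·(-1)^-4 = +1.
v=3: a=3^0·(≡1), b=3^1·(≡1) mod 3; (1|3)=+1, (1|3)=+1; (−1)^{0·1·1}·(+1)^1·(+1)^0 = +1.
v=5: a=5^2·(≡1), b=5^1·(≡3) mod 5; (1|5)=+1, (3|5)=-1; (−1)^{2·1·2}·(+1)^1·(-1)^2 = +1.
Ram(319, 3135) = {2, 11, 19, 29}; no ℚ_2-point on the conic.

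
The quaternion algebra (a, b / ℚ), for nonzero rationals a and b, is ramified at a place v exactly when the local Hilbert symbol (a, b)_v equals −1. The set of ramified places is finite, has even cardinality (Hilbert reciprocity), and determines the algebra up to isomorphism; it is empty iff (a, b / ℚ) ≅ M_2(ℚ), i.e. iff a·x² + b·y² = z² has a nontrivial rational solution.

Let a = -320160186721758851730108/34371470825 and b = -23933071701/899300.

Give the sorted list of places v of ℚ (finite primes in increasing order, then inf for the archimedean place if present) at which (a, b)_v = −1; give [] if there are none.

[3, 7, 11, inf]

Mod squares: a ≡ -24871, b ≡ -357. Check v ∈ {∞, 2, 3, 5, 7, 11, 17, 19, 23, 31}.
v=23: a=23^-4·(≡5), b=23^-2·(≡21) mod 23; (5|23)=-1, (21|23)=-1; (−1)^{-4·-2·11}·(-1)^-2·(-1)^-4 = +1.
v=∞: -24871 < 0 and -357 < 0  ⇒  (a,b)_∞ = -1.
v=2: v_2(a)=2, v_2(b)=-2; units ≡ 1, 3 (mod 8); ε·ε+αω+βω = 0·1+2·1+-2·0 ≡ 0  ⇒  (a,b)_2 = +1.
v=17: a=17^-3·(≡8), b=17^-1·(≡9) mod 17; (8|17)=+1, (9|17)=+1; (−1)^{-3·-1·8}·(+1)^-1·(+1)^-3 = +1.
v=3: a=3^16·(≡2), b=3^5·(≡1) mod 3; (2|3)=-1, (1|3)=+1; (−1)^{16·5·1}·(-1)^5·(+1)^16 = -1.
v=31: a=31^0·(≡13), b=31^2·(≡15) mod 31; (13|31)=-1, (15|31)=-1; (−1)^{0·2·15}·(-1)^2·(-1)^0 = +1.
v=11: a=11^11·(≡5), b=11^4·(≡10) mod 11; (5|11)=+1, (10|11)=-1; (−1)^{11·4·5}·(+1)^4·(-1)^11 = -1.
v=7: a=7^3·(≡6), b=7^1·(≡3) mod 7; (6|7)=-1, (3|7)=-1; (−1)^{3·1·3}·(-1)^1·(-1)^3 = -1.
v=5: a=5^-2·(≡4), b=5^-2·(≡2) mod 5; (4|5)=+1, (2|5)=-1; (−1)^{-2·-2·2}·(+1)^-2·(-1)^-2 = +1.
v=19: a=19^1·(≡15), b=19^0·(≡4) mod 19; (15|19)=-1, (4|19)=+1; (−1)^{1·0·9}·(-1)^0·(+1)^1 = +1.
|Ram(-24871, -357)| = 4, even; anisotropic at {3, 7, 11, ∞}.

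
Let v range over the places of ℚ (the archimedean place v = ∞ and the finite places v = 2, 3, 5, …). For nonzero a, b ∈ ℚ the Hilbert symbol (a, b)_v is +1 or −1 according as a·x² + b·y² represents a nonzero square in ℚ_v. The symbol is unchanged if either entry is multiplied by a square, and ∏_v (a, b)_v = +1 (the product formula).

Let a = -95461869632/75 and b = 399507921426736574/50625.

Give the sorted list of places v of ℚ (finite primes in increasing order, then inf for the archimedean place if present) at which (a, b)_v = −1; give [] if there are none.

[2, 3]

(a, b) ≡ (-51, 18734) mod (ℚ^×)²; places V = {2, 3, 5, 17, 19, 29, ∞}.
(a,b)_29: α=2, u≡20; β=5, v≡11 (mod 29); (20|29)=+1, (11|29)=-1; sign (−1)^0·+1^5·-1^2 = +1.
(a,b)_∞: sgn(-51)=−, sgn(18734)=+, so +1.
(a,b)_19: α=2, u≡5; β=3, v≡4 (mod 19); (5|19)=+1, (4|19)=+1; sign (−1)^0·+1^3·+1^2 = +1.
(a,b)_5: α=-2, u≡1; β=-4, v≡4 (mod 5); (1|5)=+1, (4|5)=+1; sign (−1)^0·+1^-4·+1^-2 = +1.
(a,b)_2: α=6, β=1; u≡5, v≡7 (mod 8); ε(u)ε(v)=0·1, αω(v)=6·0, βω(u)=1·1; sum ≡ 1  ⇒  -1.
(a,b)_17: α=3, u≡11; β=5, v≡3 (mod 17); (11|17)=-1, (3|17)=-1; sign (−1)^0·-1^5·-1^3 = +1.
(a,b)_3: α=-1, u≡1; β=-4, v≡2 (mod 3); (1|3)=+1, (2|3)=-1; sign (−1)^0·+1^-4·-1^-1 = -1.
(-51, 18734 / ℚ) ramifies at {2, 3}: a division algebra.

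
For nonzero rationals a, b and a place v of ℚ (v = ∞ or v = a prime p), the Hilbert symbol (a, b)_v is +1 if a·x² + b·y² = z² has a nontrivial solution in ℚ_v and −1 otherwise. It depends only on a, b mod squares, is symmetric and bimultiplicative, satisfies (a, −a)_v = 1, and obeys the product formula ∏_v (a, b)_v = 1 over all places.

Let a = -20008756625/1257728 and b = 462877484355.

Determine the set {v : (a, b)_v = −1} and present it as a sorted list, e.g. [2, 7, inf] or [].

[2, 11, 13, 17]

Mod squares: a ≡ -1105, b ≡ 12155. Check v ∈ {∞, 2, 3, 5, 11, 13, 17, 29}.
v=29: a=29^2·(≡27), b=29^0·(≡28) mod 29; (27|29)=-1, (28|29)=+1; (−1)^{2·0·14}·(-1)^0·(+1)^2 = +1.
v=5: a=5^3·(≡4), b=5^1·(≡1) mod 5; (4|5)=+1, (1|5)=+1; (−1)^{3·1·2}·(+1)^1·(+1)^3 = +1.
v=11: a=11^4·(≡7), b=11^5·(≡3) mod 11; (7|11)=-1, (3|11)=+1; (−1)^{4·5·5}·(-1)^5·(+1)^4 = -1.
v=3: a=3^0·(≡2), b=3^2·(≡2) mod 3; (2|3)=-1, (2|3)=-1; (−1)^{0·2·1}·(-1)^2·(-1)^0 = +1.
v=13: a=13^1·(≡11), b=13^1·(≡10) mod 13; (11|13)=-1, (10|13)=+1; (−1)^{1·1·6}·(-1)^1·(+1)^1 = -1.
v=17: a=17^-3·(≡3), b=17^3·(≡2) mod 17; (3|17)=-1, (2|17)=+1; (−1)^{-3·3·8}·(-1)^3·(+1)^-3 = -1.
v=2: v_2(a)=-8, v_2(b)=0; units ≡ 7, 3 (mod 8); ε·ε+αω+βω = 1·1+-8·1+0·0 ≡ 1  ⇒  (a,b)_2 = -1.
v=∞: -1105 < 0 and 12155 > 0  ⇒  (a,b)_∞ = +1.
(-1105, 12155 / ℚ) ramifies at {2, 11, 13, 17}: a division algebra.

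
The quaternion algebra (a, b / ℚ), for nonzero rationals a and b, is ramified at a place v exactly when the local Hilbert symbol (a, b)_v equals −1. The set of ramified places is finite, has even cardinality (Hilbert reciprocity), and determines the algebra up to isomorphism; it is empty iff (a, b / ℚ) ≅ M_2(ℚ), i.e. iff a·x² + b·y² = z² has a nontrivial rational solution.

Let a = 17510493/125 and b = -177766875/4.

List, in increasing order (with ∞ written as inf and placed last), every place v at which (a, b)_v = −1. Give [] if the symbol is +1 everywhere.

[3, 5, 11, 13]

Mod squares: a ≡ 36465, b ≡ -187. Check v ∈ {∞, 2, 3, 5, 7, 11, 13, 17}.
v=2: v_2(a)=0, v_2(b)=-2; units ≡ 1, 5 (mod 8); ε·ε+αω+βω = 0·0+0·1+-2·0 ≡ 0  ⇒  (a,b)_2 = +1.
v=∞: 36465 > 0 and -187 < 0  ⇒  (a,b)_∞ = +1.
v=17: a=17^1·(≡14), b=17^1·(≡3) mod 17; (14|17)=-1, (3|17)=-1; (−1)^{1·1·8}·(-1)^1·(-1)^1 = +1.
v=13: a=13^1·(≡12), b=13^2·(≡5) mod 13; (12|13)=+1, (5|13)=-1; (−1)^{1·2·6}·(+1)^2·(-1)^1 = -1.
v=5: a=5^-3·(≡3), b=5^4·(≡2) mod 5; (3|5)=-1, (2|5)=-1; (−1)^{-3·4·2}·(-1)^4·(-1)^-3 = -1.
v=3: a=3^1·(≡2), b=3^2·(≡2) mod 3; (2|3)=-1, (2|3)=-1; (−1)^{1·2·1}·(-1)^2·(-1)^1 = -1.
v=7: a=7^4·(≡1), b=7^0·(≡2) mod 7; (1|7)=+1, (2|7)=+1; (−1)^{4·0·3}·(+1)^0·(+1)^4 = +1.
v=11: a=11^1·(≡5), b=11^1·(≡9) mod 11; (5|11)=+1, (9|11)=+1; (−1)^{1·1·5}·(+1)^1·(+1)^1 = -1.
Ram(36465, -187) = {3, 5, 11, 13}; no ℚ_3-point on the conic.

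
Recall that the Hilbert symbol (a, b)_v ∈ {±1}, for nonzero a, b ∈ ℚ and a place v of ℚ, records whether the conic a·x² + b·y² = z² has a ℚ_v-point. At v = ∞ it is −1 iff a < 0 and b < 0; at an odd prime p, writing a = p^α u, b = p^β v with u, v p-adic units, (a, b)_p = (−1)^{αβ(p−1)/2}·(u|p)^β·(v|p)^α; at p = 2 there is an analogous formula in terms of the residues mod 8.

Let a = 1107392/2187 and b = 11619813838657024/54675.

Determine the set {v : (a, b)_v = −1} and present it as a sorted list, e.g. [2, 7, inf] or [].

Mod squares: a ≡ 429, b ≡ 9282. Check v ∈ {∞, 2, 3, 5, 7, 11, 13, 17}.
v=2: v_2(a)=6, v_2(b)=9; units ≡ 5, 1 (mod 8); ε·ε+αω+βω = 0·0+6·0+9·1 ≡ 1  ⇒  (a,b)_2 = -1.
v=11: a=11^3·(≡2), b=11^6·(≡3) mod 11; (2|11)=-1, (3|11)=+1; (−1)^{3·6·5}·(-1)^6·(+1)^3 = +1.
v=3: a=3^-7·(≡2), b=3^-7·(≡1) mod 3; (2|3)=-1, (1|3)=+1; (−1)^{-7·-7·1}·(-1)^-7·(+1)^-7 = +1.
v=13: a=13^1·(≡7), b=13^3·(≡3) mod 13; (7|13)=-1, (3|13)=+1; (−1)^{1·3·6}·(-1)^3·(+1)^1 = -1.
v=∞: 429 > 0 and 9282 > 0  ⇒  (a,b)_∞ = +1.
v=17: a=17^0·(≡15), b=17^1·(≡13) mod 17; (15|17)=+1, (13|17)=+1; (−1)^{0·1·8}·(+1)^1·(+1)^0 = +1.
v=7: a=7^0·(≡2), b=7^3·(≡5) mod 7; (2|7)=+1, (5|7)=-1; (−1)^{0·3·3}·(+1)^3·(-1)^0 = +1.
v=5: a=5^0·(≡1), b=5^-2·(≡2) mod 5; (1|5)=+1, (2|5)=-1; (−1)^{0·-2·2}·(+1)^-2·(-1)^0 = +1.
|Ram(429, 9282)| = 2, even; anisotropic at {2, 13}.

[2, 13]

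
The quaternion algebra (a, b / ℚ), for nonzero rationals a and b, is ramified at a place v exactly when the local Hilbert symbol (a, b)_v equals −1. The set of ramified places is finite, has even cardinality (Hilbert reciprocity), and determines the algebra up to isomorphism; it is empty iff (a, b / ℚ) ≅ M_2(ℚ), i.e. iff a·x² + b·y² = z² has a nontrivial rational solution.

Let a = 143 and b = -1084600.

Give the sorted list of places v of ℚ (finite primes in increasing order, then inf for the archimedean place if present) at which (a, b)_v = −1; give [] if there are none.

[17, 29]

(a, b) ≡ (143, -10846) mod (ℚ^×)²; places V = {2, 5, 11, 13, 17, 29, ∞}.
(a,b)_5: α=0, u≡3; β=2, v≡1 (mod 5); (3|5)=-1, (1|5)=+1; sign (−1)^0·-1^2·+1^0 = +1.
(a,b)_11: α=1, u≡2; β=1, v≡4 (mod 11); (2|11)=-1, (4|11)=+1; sign (−1)^1·-1^1·+1^1 = +1.
(a,b)_17: α=0, u≡7; β=1, v≡1 (mod 17); (7|17)=-1, (1|17)=+1; sign (−1)^0·-1^1·+1^0 = -1.
(a,b)_29: α=0, u≡27; β=1, v≡10 (mod 29); (27|29)=-1, (10|29)=-1; sign (−1)^0·-1^1·-1^0 = -1.
(a,b)_13: α=1, u≡11; β=0, v≡3 (mod 13); (11|13)=-1, (3|13)=+1; sign (−1)^0·-1^0·+1^1 = +1.
(a,b)_∞: sgn(143)=+, sgn(-10846)=−, so +1.
(a,b)_2: α=0, β=3; u≡7, v≡1 (mod 8); ε(u)ε(v)=1·0, αω(v)=0·0, βω(u)=3·0; sum ≡ 0  ⇒  +1.
(143, -10846 / ℚ) ramifies at {17, 29}: a division algebra.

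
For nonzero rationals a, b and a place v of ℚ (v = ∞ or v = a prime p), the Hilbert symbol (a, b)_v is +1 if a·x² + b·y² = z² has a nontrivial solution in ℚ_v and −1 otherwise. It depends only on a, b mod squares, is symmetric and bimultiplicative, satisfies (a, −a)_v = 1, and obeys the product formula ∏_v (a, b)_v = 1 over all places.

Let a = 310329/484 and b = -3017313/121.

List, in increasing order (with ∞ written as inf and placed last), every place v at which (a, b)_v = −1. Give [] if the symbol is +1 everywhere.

(a, b) ≡ (41, -335257) mod (ℚ^×)²; places V = {2, 3, 11, 13, 17, 29, 37, 41, ∞}.
(a,b)_41: α=1, u≡2; β=1, v≡40 (mod 41); (2|41)=+1, (40|41)=+1; sign (−1)^0·+1^1·+1^1 = +1.
(a,b)_∞: sgn(41)=+, sgn(-335257)=−, so +1.
(a,b)_3: α=2, u≡2; β=2, v≡2 (mod 3); (2|3)=-1, (2|3)=-1; sign (−1)^0·-1^2·-1^2 = +1.
(a,b)_2: α=-2, β=0; u≡1, v≡7 (mod 8); ε(u)ε(v)=0·1, αω(v)=-2·0, βω(u)=0·0; sum ≡ 0  ⇒  +1.
(a,b)_37: α=0, u≡28; β=1, v≡11 (mod 37); (28|37)=+1, (11|37)=+1; sign (−1)^0·+1^1·+1^0 = +1.
(a,b)_29: α=2, u≡17; β=0, v≡10 (mod 29); (17|29)=-1, (10|29)=-1; sign (−1)^0·-1^0·-1^2 = +1.
(a,b)_17: α=0, u≡12; β=1, v≡4 (mod 17); (12|17)=-1, (4|17)=+1; sign (−1)^0·-1^1·+1^0 = -1.
(a,b)_11: α=-2, u≡2; β=-2, v≡9 (mod 11); (2|11)=-1, (9|11)=+1; sign (−1)^0·-1^-2·+1^-2 = +1.
(a,b)_13: α=0, u≡2; β=1, v≡10 (mod 13); (2|13)=-1, (10|13)=+1; sign (−1)^0·-1^1·+1^0 = -1.
Ram(41, -335257) = {13, 17}; no ℚ_13-point on the conic.

[13, 17]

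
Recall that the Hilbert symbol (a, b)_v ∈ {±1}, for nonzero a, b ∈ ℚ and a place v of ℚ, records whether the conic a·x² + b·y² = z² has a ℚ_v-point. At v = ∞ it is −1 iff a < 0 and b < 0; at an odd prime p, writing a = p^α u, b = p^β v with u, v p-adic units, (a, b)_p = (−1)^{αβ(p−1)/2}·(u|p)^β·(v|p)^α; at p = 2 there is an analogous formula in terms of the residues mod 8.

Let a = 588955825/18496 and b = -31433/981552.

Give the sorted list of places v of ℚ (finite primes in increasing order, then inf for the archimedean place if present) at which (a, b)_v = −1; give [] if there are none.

[17, 31, 37, 47]

Mod squares: a ≡ 23558233, b ≡ -51. Check v ∈ {∞, 2, 3, 5, 11, 13, 17, 19, 23, 31, 37, 43, 47}.
v=∞: 23558233 > 0 and -51 < 0  ⇒  (a,b)_∞ = +1.
v=47: a=47^1·(≡31), b=47^0·(≡26) mod 47; (31|47)=-1, (26|47)=-1; (−1)^{1·0·23}·(-1)^0·(-1)^1 = -1.
v=43: a=43^0·(≡15), b=43^2·(≡21) mod 43; (15|43)=+1, (21|43)=+1; (−1)^{0·2·21}·(+1)^2·(+1)^0 = +1.
v=37: a=37^1·(≡2), b=37^0·(≡8) mod 37; (2|37)=-1, (8|37)=-1; (−1)^{1·0·18}·(-1)^0·(-1)^1 = -1.
v=13: a=13^0·(≡12), b=13^-2·(≡4) mod 13; (12|13)=+1, (4|13)=+1; (−1)^{0·-2·6}·(+1)^-2·(+1)^0 = +1.
v=2: v_2(a)=-6, v_2(b)=-4; units ≡ 1, 5 (mod 8); ε·ε+αω+βω = 0·0+-6·1+-4·0 ≡ 0  ⇒  (a,b)_2 = +1.
v=23: a=23^1·(≡6), b=23^0·(≡2) mod 23; (6|23)=+1, (2|23)=+1; (−1)^{1·0·11}·(+1)^0·(+1)^1 = +1.
v=19: a=19^1·(≡16), b=19^0·(≡1) mod 19; (16|19)=+1, (1|19)=+1; (−1)^{1·0·9}·(+1)^0·(+1)^1 = +1.
v=11: a=11^0·(≡8), b=11^-2·(≡1) mod 11; (8|11)=-1, (1|11)=+1; (−1)^{0·-2·5}·(-1)^-2·(+1)^0 = +1.
v=3: a=3^0·(≡1), b=3^-1·(≡1) mod 3; (1|3)=+1, (1|3)=+1; (−1)^{0·-1·1}·(+1)^-1·(+1)^0 = +1.
v=31: a=31^1·(≡19), b=31^0·(≡30) mod 31; (19|31)=+1, (30|31)=-1; (−1)^{1·0·15}·(+1)^0·(-1)^1 = -1.
v=17: a=17^-2·(≡3), b=17^1·(≡12) mod 17; (3|17)=-1, (12|17)=-1; (−1)^{-2·1·8}·(-1)^1·(-1)^-2 = -1.
v=5: a=5^2·(≡3), b=5^0·(≡1) mod 5; (3|5)=-1, (1|5)=+1; (−1)^{2·0·2}·(-1)^0·(+1)^2 = +1.
|Ram(23558233, -51)| = 4, even; anisotropic at {17, 31, 37, 47}.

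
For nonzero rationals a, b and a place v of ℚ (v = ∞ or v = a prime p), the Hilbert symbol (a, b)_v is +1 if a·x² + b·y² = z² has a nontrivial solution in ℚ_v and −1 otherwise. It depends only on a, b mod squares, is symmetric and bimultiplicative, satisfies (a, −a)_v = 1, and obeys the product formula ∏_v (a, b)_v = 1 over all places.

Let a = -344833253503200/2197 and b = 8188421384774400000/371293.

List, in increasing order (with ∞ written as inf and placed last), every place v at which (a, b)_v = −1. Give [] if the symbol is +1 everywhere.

Mod squares: a ≡ -6006, b ≡ 6630. Check v ∈ {∞, 2, 3, 5, 7, 11, 13, 17}.
v=13: a=13^-3·(≡6), b=13^-5·(≡10) mod 13; (6|13)=-1, (10|13)=+1; (−1)^{-3·-5·6}·(-1)^-5·(+1)^-3 = -1.
v=7: a=7^3·(≡6), b=7^2·(≡1) mod 7; (6|7)=-1, (1|7)=+1; (−1)^{3·2·3}·(-1)^2·(+1)^3 = +1.
v=5: a=5^2·(≡1), b=5^5·(≡1) mod 5; (1|5)=+1, (1|5)=+1; (−1)^{2·5·2}·(+1)^5·(+1)^2 = +1.
v=3: a=3^3·(≡2), b=3^1·(≡2) mod 3; (2|3)=-1, (2|3)=-1; (−1)^{3·1·1}·(-1)^1·(-1)^3 = -1.
v=11: a=11^5·(≡3), b=11^6·(≡10) mod 11; (3|11)=+1, (10|11)=-1; (−1)^{5·6·5}·(+1)^6·(-1)^5 = -1.
v=17: a=17^2·(≡10), b=17^3·(≡1) mod 17; (10|17)=-1, (1|17)=+1; (−1)^{2·3·8}·(-1)^3·(+1)^2 = -1.
v=∞: -6006 < 0 and 6630 > 0  ⇒  (a,b)_∞ = +1.
v=2: v_2(a)=5, v_2(b)=11; units ≡ 5, 3 (mod 8); ε·ε+αω+βω = 0·1+5·1+11·1 ≡ 0  ⇒  (a,b)_2 = +1.
|Ram(-6006, 6630)| = 4, even; anisotropic at {3, 11, 13, 17}.

[3, 11, 13, 17]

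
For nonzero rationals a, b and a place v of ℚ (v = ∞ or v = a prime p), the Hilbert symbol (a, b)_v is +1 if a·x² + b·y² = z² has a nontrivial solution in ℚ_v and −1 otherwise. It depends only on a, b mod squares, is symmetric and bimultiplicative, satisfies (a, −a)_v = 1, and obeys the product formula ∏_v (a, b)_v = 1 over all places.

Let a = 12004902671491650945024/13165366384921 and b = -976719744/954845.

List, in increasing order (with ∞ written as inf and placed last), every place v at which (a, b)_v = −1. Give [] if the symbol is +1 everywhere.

[]

Mod squares: a ≡ 26, b ≡ -1430. Check v ∈ {∞, 2, 3, 5, 7, 11, 13, 19, 23}.
v=∞: 26 > 0 and -1430 < 0  ⇒  (a,b)_∞ = +1.
v=5: a=5^0·(≡4), b=5^-1·(≡4) mod 5; (4|5)=+1, (4|5)=+1; (−1)^{0·-1·2}·(+1)^-1·(+1)^0 = +1.
v=11: a=11^8·(≡4), b=11^3·(≡8) mod 11; (4|11)=+1, (8|11)=-1; (−1)^{8·3·5}·(+1)^3·(-1)^8 = +1.
v=2: v_2(a)=17, v_2(b)=7; units ≡ 5, 5 (mod 8); ε·ε+αω+βω = 0·0+17·1+7·1 ≡ 0  ⇒  (a,b)_2 = +1.
v=3: a=3^4·(≡2), b=3^2·(≡1) mod 3; (2|3)=-1, (1|3)=+1; (−1)^{4·2·1}·(-1)^2·(+1)^4 = +1.
v=19: a=19^-6·(≡5), b=19^-2·(≡8) mod 19; (5|19)=+1, (8|19)=-1; (−1)^{-6·-2·9}·(+1)^-2·(-1)^-6 = +1.
v=7: a=7^4·(≡5), b=7^2·(≡6) mod 7; (5|7)=-1, (6|7)=-1; (−1)^{4·2·3}·(-1)^2·(-1)^4 = +1.
v=23: a=23^-4·(≡1), b=23^-2·(≡15) mod 23; (1|23)=+1, (15|23)=-1; (−1)^{-4·-2·11}·(+1)^-2·(-1)^-4 = +1.
v=13: a=13^3·(≡8), b=13^1·(≡2) mod 13; (8|13)=-1, (2|13)=-1; (−1)^{3·1·6}·(-1)^1·(-1)^3 = +1.
Every local symbol is +1, so the conic 26·x² + -1430·y² = z² has ℚ_v-points for all v and hence a ℚ-point; (a, b / ℚ) ≅ M_2(ℚ).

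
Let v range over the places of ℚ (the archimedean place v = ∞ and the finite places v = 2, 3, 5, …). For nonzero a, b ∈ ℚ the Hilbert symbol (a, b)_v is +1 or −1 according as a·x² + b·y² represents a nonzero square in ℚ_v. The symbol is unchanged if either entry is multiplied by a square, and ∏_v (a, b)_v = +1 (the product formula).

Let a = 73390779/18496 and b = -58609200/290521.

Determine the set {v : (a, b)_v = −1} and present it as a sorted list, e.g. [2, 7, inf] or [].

[3, 11]

(a, b) ≡ (11, -3) mod (ℚ^×)²; places V = {2, 3, 5, 7, 11, 13, 17, 41, ∞}.
(a,b)_3: α=4, u≡2; β=1, v≡2 (mod 3); (2|3)=-1, (2|3)=-1; sign (−1)^0·-1^1·-1^4 = -1.
(a,b)_41: α=2, u≡7; β=0, v≡22 (mod 41); (7|41)=-1, (22|41)=-1; sign (−1)^0·-1^0·-1^2 = +1.
(a,b)_∞: sgn(11)=+, sgn(-3)=−, so +1.
(a,b)_11: α=1, u≡3; β=-2, v≡7 (mod 11); (3|11)=+1, (7|11)=-1; sign (−1)^0·+1^-2·-1^1 = -1.
(a,b)_7: α=2, u≡1; β=-4, v≡4 (mod 7); (1|7)=+1, (4|7)=+1; sign (−1)^0·+1^-4·+1^2 = +1.
(a,b)_13: α=0, u≡2; β=2, v≡4 (mod 13); (2|13)=-1, (4|13)=+1; sign (−1)^0·-1^2·+1^0 = +1.
(a,b)_5: α=0, u≡4; β=2, v≡2 (mod 5); (4|5)=+1, (2|5)=-1; sign (−1)^0·+1^2·-1^0 = +1.
(a,b)_17: α=-2, u≡10; β=2, v≡14 (mod 17); (10|17)=-1, (14|17)=-1; sign (−1)^0·-1^2·-1^-2 = +1.
(a,b)_2: α=-6, β=4; u≡3, v≡5 (mod 8); ε(u)ε(v)=1·0, αω(v)=-6·1, βω(u)=4·1; sum ≡ 0  ⇒  +1.
Ram(11, -3) = {3, 11}; no ℚ_3-point on the conic.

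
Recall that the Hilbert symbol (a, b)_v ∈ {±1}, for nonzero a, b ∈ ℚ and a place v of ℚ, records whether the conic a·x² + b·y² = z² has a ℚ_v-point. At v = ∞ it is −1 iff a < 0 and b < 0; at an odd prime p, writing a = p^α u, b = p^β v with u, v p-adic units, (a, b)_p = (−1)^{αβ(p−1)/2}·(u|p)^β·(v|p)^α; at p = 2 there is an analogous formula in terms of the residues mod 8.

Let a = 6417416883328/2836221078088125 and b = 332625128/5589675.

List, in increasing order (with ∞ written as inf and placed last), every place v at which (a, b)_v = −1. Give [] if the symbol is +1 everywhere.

[2, 3, 29, 41]

Mod squares: a ≡ 2378, b ≡ 7134. Check v ∈ {∞, 2, 3, 5, 7, 11, 13, 17, 23, 29, 41}.
v=41: a=41^1·(≡28), b=41^1·(≡10) mod 41; (28|41)=-1, (10|41)=+1; (−1)^{1·1·20}·(-1)^1·(+1)^1 = -1.
v=11: a=11^4·(≡10), b=11^2·(≡8) mod 11; (10|11)=-1, (8|11)=-1; (−1)^{4·2·5}·(-1)^2·(-1)^4 = +1.
v=3: a=3^-6·(≡2), b=3^-3·(≡2) mod 3; (2|3)=-1, (2|3)=-1; (−1)^{-6·-3·1}·(-1)^-3·(-1)^-6 = -1.
v=17: a=17^4·(≡1), b=17^2·(≡5) mod 17; (1|17)=+1, (5|17)=-1; (−1)^{4·2·8}·(+1)^2·(-1)^4 = +1.
v=∞: 2378 > 0 and 7134 > 0  ⇒  (a,b)_∞ = +1.
v=7: a=7^-4·(≡3), b=7^-2·(≡1) mod 7; (3|7)=-1, (1|7)=+1; (−1)^{-4·-2·3}·(-1)^-2·(+1)^-4 = +1.
v=2: v_2(a)=7, v_2(b)=3; units ≡ 5, 7 (mod 8); ε·ε+αω+βω = 0·1+7·0+3·1 ≡ 1  ⇒  (a,b)_2 = -1.
v=29: a=29^-1·(≡7), b=29^1·(≡18) mod 29; (7|29)=+1, (18|29)=-1; (−1)^{-1·1·14}·(+1)^1·(-1)^-1 = -1.
v=13: a=13^-2·(≡1), b=13^-2·(≡10) mod 13; (1|13)=+1, (10|13)=+1; (−1)^{-2·-2·6}·(+1)^-2·(+1)^-2 = +1.
v=23: a=23^-2·(≡1), b=23^0·(≡6) mod 23; (1|23)=+1, (6|23)=+1; (−1)^{-2·0·11}·(+1)^0·(+1)^-2 = +1.
v=5: a=5^-4·(≡3), b=5^-2·(≡4) mod 5; (3|5)=-1, (4|5)=+1; (−1)^{-4·-2·2}·(-1)^-2·(+1)^-4 = +1.
(2378, 7134 / ℚ) ramifies at {2, 3, 29, 41}: a division algebra.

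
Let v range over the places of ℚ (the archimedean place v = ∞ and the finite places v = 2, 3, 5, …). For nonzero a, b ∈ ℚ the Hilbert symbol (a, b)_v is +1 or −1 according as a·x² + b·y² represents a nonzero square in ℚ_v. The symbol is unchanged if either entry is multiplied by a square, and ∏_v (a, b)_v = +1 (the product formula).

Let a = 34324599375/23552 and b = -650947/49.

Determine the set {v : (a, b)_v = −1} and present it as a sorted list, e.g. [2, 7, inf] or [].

(a, b) ≡ (1159913, -187) mod (ℚ^×)²; places V = {2, 3, 5, 7, 11, 17, 23, 29, 37, 47, 59, ∞}.
(a,b)_47: α=1, u≡37; β=0, v≡25 (mod 47); (37|47)=+1, (25|47)=+1; sign (−1)^0·+1^0·+1^1 = +1.
(a,b)_2: α=-10, β=0; u≡1, v≡5 (mod 8); ε(u)ε(v)=0·0, αω(v)=-10·1, βω(u)=0·0; sum ≡ 0  ⇒  +1.
(a,b)_∞: sgn(1159913)=+, sgn(-187)=−, so +1.
(a,b)_3: α=2, u≡2; β=0, v≡2 (mod 3); (2|3)=-1, (2|3)=-1; sign (−1)^0·-1^0·-1^2 = +1.
(a,b)_7: α=0, u≡6; β=-2, v≡4 (mod 7); (6|7)=-1, (4|7)=+1; sign (−1)^0·-1^-2·+1^0 = +1.
(a,b)_23: α=-1, u≡17; β=0, v≡15 (mod 23); (17|23)=-1, (15|23)=-1; sign (−1)^0·-1^0·-1^-1 = -1.
(a,b)_29: α=1, u≡23; β=0, v≡24 (mod 29); (23|29)=+1, (24|29)=+1; sign (−1)^0·+1^0·+1^1 = +1.
(a,b)_5: α=4, u≡2; β=0, v≡2 (mod 5); (2|5)=-1, (2|5)=-1; sign (−1)^0·-1^0·-1^4 = +1.
(a,b)_11: α=2, u≡6; β=1, v≡5 (mod 11); (6|11)=-1, (5|11)=+1; sign (−1)^0·-1^1·+1^2 = -1.
(a,b)_17: α=0, u≡7; β=1, v≡12 (mod 17); (7|17)=-1, (12|17)=-1; sign (−1)^0·-1^1·-1^0 = -1.
(a,b)_37: α=1, u≡34; β=0, v≡18 (mod 37); (34|37)=+1, (18|37)=-1; sign (−1)^0·+1^0·-1^1 = -1.
(a,b)_59: α=0, u≡47; β=2, v≡1 (mod 59); (47|59)=-1, (1|59)=+1; sign (−1)^0·-1^2·+1^0 = +1.
(1159913, -187 / ℚ) ramifies at {11, 17, 23, 37}: a division algebra.

[11, 17, 23, 37]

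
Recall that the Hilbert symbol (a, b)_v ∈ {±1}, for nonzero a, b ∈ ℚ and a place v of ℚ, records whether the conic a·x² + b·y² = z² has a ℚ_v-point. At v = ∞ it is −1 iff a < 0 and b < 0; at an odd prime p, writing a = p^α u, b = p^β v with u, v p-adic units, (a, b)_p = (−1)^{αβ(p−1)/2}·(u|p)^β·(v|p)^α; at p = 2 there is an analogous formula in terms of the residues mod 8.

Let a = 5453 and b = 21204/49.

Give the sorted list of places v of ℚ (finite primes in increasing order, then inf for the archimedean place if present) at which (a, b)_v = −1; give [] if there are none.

[19, 41]

(a, b) ≡ (5453, 589) mod (ℚ^×)²; places V = {2, 3, 7, 19, 31, 41, ∞}.
(a,b)_41: α=1, u≡10; β=0, v≡6 (mod 41); (10|41)=+1, (6|41)=-1; sign (−1)^0·+1^0·-1^1 = -1.
(a,b)_2: α=0, β=2; u≡5, v≡5 (mod 8); ε(u)ε(v)=0·0, αω(v)=0·1, βω(u)=2·1; sum ≡ 0  ⇒  +1.
(a,b)_∞: sgn(5453)=+, sgn(589)=+, so +1.
(a,b)_19: α=1, u≡2; β=1, v≡3 (mod 19); (2|19)=-1, (3|19)=-1; sign (−1)^1·-1^1·-1^1 = -1.
(a,b)_31: α=0, u≡28; β=1, v≡7 (mod 31); (28|31)=+1, (7|31)=+1; sign (−1)^0·+1^1·+1^0 = +1.
(a,b)_7: α=1, u≡2; β=-2, v≡1 (mod 7); (2|7)=+1, (1|7)=+1; sign (−1)^0·+1^-2·+1^1 = +1.
(a,b)_3: α=0, u≡2; β=2, v≡1 (mod 3); (2|3)=-1, (1|3)=+1; sign (−1)^0·-1^2·+1^0 = +1.
Ram(5453, 589) = {19, 41}; no ℚ_19-point on the conic.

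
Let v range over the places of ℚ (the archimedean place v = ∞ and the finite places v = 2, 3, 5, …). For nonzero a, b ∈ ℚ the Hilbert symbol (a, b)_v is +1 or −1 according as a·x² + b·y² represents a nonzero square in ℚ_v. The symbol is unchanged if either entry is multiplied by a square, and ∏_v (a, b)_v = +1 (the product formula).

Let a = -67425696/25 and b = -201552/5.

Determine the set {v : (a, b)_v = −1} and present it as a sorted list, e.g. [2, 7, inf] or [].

(a, b) ≡ (-52026, -62985) mod (ℚ^×)²; places V = {2, 3, 5, 13, 17, 19, 23, 29, ∞}.
(a,b)_2: α=5, β=4; u≡3, v≡7 (mod 8); ε(u)ε(v)=1·1, αω(v)=5·0, βω(u)=4·1; sum ≡ 1  ⇒  -1.
(a,b)_∞: sgn(-52026)=−, sgn(-62985)=−, so -1.
(a,b)_19: α=0, u≡10; β=1, v≡14 (mod 19); (10|19)=-1, (14|19)=-1; sign (−1)^0·-1^1·-1^0 = -1.
(a,b)_23: α=1, u≡14; β=0, v≡4 (mod 23); (14|23)=-1, (4|23)=+1; sign (−1)^0·-1^0·+1^1 = +1.
(a,b)_5: α=-2, u≡4; β=-1, v≡3 (mod 5); (4|5)=+1, (3|5)=-1; sign (−1)^0·+1^-1·-1^-2 = +1.
(a,b)_3: α=5, u≡1; β=1, v≡2 (mod 3); (1|3)=+1, (2|3)=-1; sign (−1)^1·+1^1·-1^5 = +1.
(a,b)_13: α=1, u≡8; β=1, v≡1 (mod 13); (8|13)=-1, (1|13)=+1; sign (−1)^0·-1^1·+1^1 = -1.
(a,b)_29: α=1, u≡9; β=0, v≡17 (mod 29); (9|29)=+1, (17|29)=-1; sign (−1)^0·+1^0·-1^1 = -1.
(a,b)_17: α=0, u≡14; β=1, v≡2 (mod 17); (14|17)=-1, (2|17)=+1; sign (−1)^0·-1^1·+1^0 = -1.
(-52026, -62985 / ℚ) ramifies at {2, 13, 17, 19, 29, ∞}: a division algebra.

[2, 13, 17, 19, 29, inf]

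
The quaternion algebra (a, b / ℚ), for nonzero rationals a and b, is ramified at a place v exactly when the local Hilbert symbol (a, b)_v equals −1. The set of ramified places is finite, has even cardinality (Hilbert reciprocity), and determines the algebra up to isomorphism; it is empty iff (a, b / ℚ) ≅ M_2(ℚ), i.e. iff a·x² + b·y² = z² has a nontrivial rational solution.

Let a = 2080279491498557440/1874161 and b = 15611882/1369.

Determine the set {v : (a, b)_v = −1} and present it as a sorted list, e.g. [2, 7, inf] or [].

(a, b) ≡ (146965, 92378) mod (ℚ^×)²; places V = {2, 5, 7, 11, 13, 17, 19, 37, ∞}.
(a,b)_13: α=3, u≡2; β=3, v≡2 (mod 13); (2|13)=-1, (2|13)=-1; sign (−1)^0·-1^3·-1^3 = +1.
(a,b)_19: α=3, u≡8; β=1, v≡4 (mod 19); (8|19)=-1, (4|19)=+1; sign (−1)^1·-1^1·+1^3 = +1.
(a,b)_37: α=-4, u≡16; β=-2, v≡28 (mod 37); (16|37)=+1, (28|37)=+1; sign (−1)^0·+1^-2·+1^-4 = +1.
(a,b)_11: α=0, u≡1; β=1, v≡4 (mod 11); (1|11)=+1, (4|11)=+1; sign (−1)^0·+1^1·+1^0 = +1.
(a,b)_17: α=3, u≡4; β=1, v≡12 (mod 17); (4|17)=+1, (12|17)=-1; sign (−1)^0·+1^1·-1^3 = -1.
(a,b)_7: α=3, u≡4; β=0, v≡5 (mod 7); (4|7)=+1, (5|7)=-1; sign (−1)^0·+1^0·-1^3 = -1.
(a,b)_∞: sgn(146965)=+, sgn(92378)=+, so +1.
(a,b)_5: α=1, u≡3; β=0, v≡3 (mod 5); (3|5)=-1, (3|5)=-1; sign (−1)^0·-1^0·-1^1 = -1.
(a,b)_2: α=14, β=1; u≡5, v≡5 (mod 8); ε(u)ε(v)=0·0, αω(v)=14·1, βω(u)=1·1; sum ≡ 1  ⇒  -1.
(146965, 92378 / ℚ) ramifies at {2, 5, 7, 17}: a division algebra.

[2, 5, 7, 17]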